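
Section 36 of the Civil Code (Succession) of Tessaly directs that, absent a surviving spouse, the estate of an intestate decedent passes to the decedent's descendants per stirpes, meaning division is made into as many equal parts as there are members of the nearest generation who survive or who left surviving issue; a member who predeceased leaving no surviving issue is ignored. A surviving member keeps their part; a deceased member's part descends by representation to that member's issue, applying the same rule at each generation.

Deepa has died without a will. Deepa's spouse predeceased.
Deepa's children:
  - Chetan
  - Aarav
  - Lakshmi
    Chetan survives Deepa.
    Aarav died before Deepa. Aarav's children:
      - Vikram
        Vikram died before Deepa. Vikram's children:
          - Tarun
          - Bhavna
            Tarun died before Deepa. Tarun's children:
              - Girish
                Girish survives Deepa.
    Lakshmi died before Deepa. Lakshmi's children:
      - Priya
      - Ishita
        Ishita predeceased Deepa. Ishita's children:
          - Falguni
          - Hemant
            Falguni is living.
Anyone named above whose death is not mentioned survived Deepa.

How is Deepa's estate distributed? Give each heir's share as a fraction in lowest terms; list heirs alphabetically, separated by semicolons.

Bhavna 1/6; Chetan 1/3; Falguni 1/12; Girish 1/6; Hemant 1/12; Priya 1/6

There is no surviving spouse, so the entire estate passes to Deepa's descendants per stirpes.
The estate is divided into 3 equal shares of 1/3 among Chetan, Aarav, Lakshmi.
Chetan is living and takes 1/3.
Aarav predeceased; the 1/3 allotted to Aarav's branch passes to Aarav's issue by representation.
Vikram's line is the sole branch at this level, so the full 1/3 passes to Vikram's issue by representation.
The 1/3 is divided into 2 equal shares of 1/6 among Tarun, Bhavna.
Tarun predeceased; the 1/6 allotted to Tarun's branch passes to Tarun's issue by representation.
Girish is the sole taker at this level and receives the full 1/6.
Bhavna is living and takes 1/6.
Lakshmi predeceased; the 1/3 allotted to Lakshmi's branch passes to Lakshmi's issue by representation.
The 1/3 is divided into 2 equal shares of 1/6 among Priya, Ishita.
Priya is living and takes 1/6.
Ishita predeceased; the 1/6 allotted to Ishita's branch passes to Ishita's issue by representation.
The 1/6 is divided into 2 equal shares of 1/12 among Falguni, Hemant.
Falguni is living and takes 1/12.
Hemant is living and takes 1/12.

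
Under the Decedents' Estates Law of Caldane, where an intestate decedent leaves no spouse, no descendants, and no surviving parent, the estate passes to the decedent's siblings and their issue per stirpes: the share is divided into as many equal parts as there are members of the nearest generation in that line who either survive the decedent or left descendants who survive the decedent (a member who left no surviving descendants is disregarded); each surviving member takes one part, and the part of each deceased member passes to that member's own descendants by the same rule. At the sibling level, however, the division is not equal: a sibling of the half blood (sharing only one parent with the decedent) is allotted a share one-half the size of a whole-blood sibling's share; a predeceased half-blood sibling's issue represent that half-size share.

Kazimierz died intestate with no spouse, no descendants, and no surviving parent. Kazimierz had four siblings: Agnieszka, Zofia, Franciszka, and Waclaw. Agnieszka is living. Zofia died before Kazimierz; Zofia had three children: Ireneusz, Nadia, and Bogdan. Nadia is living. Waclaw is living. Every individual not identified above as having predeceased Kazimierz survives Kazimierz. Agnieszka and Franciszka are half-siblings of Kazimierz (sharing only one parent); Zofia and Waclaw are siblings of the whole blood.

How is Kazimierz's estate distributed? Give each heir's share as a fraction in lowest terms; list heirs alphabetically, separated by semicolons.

Agnieszka 1/6; Bogdan 1/9; Franciszka 1/6; Ireneusz 1/9; Nadia 1/9; Waclaw 1/3

No spouse, descendants, or parent survives, so the estate passes to Kazimierz's siblings per stirpes.
Half-blood siblings count for one-half the weight of whole-blood siblings at the initial division.
Dividing 1 in proportion to weights (total weight 3): Agnieszka (weight 1/2) → 1/6; Zofia (weight 1) → 1/3; Franciszka (weight 1/2) → 1/6; Waclaw (weight 1) → 1/3.
Agnieszka is living and takes 1/6.
Zofia predeceased; the 1/3 allotted to Zofia's branch passes to Zofia's issue by representation.
The 1/3 is divided into 3 equal shares of 1/9 among Ireneusz, Nadia, Bogdan.
Ireneusz is living and takes 1/9.
Nadia is living and takes 1/9.
Bogdan is living and takes 1/9.
Franciszka is living and takes 1/6.
Waclaw is living and takes 1/3.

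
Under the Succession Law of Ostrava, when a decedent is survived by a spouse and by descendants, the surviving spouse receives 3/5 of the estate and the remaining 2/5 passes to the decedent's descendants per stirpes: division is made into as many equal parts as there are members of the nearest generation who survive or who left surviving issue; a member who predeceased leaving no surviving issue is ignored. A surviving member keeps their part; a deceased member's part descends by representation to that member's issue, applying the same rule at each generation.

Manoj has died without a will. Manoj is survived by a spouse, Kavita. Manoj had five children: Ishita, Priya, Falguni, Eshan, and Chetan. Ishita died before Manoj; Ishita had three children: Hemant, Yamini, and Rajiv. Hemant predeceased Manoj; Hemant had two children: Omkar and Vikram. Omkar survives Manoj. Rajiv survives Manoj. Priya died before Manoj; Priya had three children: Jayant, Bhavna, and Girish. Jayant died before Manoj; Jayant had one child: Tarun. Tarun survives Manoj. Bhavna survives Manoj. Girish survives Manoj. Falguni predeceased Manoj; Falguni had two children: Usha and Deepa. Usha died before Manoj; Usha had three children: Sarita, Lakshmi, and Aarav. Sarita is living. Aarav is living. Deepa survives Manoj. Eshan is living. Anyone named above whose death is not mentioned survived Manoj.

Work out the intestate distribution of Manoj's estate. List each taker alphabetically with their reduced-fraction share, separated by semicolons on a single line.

Kavita, as surviving spouse, takes 3/5.
The remaining 2/5 passes to Manoj's descendants per stirpes.
The 2/5 is divided into 5 equal shares of 2/25 among Ishita, Priya, Falguni, Eshan, Chetan.
Ishita predeceased; the 2/25 allotted to Ishita's branch passes to Ishita's issue by representation.
The 2/25 is divided into 3 equal shares of 2/75 among Hemant, Yamini, Rajiv.
Hemant predeceased; the 2/75 allotted to Hemant's branch passes to Hemant's issue by representation.
The 2/75 is divided into 2 equal shares of 1/75 among Omkar, Vikram.
Omkar is living and takes 1/75.
Vikram is living and takes 1/75.
Yamini is living and takes 2/75.
Rajiv is living and takes 2/75.
Priya predeceased; the 2/25 allotted to Priya's branch passes to Priya's issue by representation.
The 2/25 is divided into 3 equal shares of 2/75 among Jayant, Bhavna, Girish.
Jayant predeceased; the 2/75 allotted to Jayant's branch passes to Jayant's issue by representation.
Tarun is the sole taker at this level and receives the full 2/75.
Bhavna is living and takes 2/75.
Girish is living and takes 2/75.
Falguni predeceased; the 2/25 allotted to Falguni's branch passes to Falguni's issue by representation.
The 2/25 is divided into 2 equal shares of 1/25 among Usha, Deepa.
Usha predeceased; the 1/25 allotted to Usha's branch passes to Usha's issue by representation.
The 1/25 is divided into 3 equal shares of 1/75 among Sarita, Lakshmi, Aarav.
Sarita is living and takes 1/75.
Lakshmi is living and takes 1/75.
Aarav is living and takes 1/75.
Deepa is living and takes 1/25.
Eshan is living and takes 2/25.
Chetan is living and takes 2/25.

Aarav 1/75; Bhavna 2/75; Chetan 2/25; Deepa 1/25; Eshan 2/25; Girish 2/75; Kavita 3/5; Lakshmi 1/75; Omkar 1/75; Rajiv 2/75; Sarita 1/75; Tarun 2/75; Vikram 1/75; Yamini 2/75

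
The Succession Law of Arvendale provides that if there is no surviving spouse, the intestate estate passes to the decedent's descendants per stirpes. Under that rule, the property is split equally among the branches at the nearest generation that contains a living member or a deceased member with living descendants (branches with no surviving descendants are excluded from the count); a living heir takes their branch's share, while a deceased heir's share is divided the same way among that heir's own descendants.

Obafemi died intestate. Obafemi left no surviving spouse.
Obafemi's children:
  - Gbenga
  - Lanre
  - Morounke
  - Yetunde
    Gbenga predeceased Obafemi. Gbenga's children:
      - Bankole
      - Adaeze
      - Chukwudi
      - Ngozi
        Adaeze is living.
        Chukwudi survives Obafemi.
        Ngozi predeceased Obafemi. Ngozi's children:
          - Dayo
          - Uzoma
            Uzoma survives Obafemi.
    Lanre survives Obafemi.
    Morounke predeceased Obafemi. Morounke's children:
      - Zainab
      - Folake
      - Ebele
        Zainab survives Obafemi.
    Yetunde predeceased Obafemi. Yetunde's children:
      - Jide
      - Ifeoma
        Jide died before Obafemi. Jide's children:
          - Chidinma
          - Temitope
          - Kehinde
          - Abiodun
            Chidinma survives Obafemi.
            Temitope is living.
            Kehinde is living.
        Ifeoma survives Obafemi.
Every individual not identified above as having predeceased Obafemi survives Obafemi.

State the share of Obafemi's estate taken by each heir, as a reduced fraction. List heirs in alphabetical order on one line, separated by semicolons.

Abiodun 1/32; Adaeze 1/16; Bankole 1/16; Chidinma 1/32; Chukwudi 1/16; Dayo 1/32; Ebele 1/12; Folake 1/12; Ifeoma 1/8; Kehinde 1/32; Lanre 1/4; Temitope 1/32; Uzoma 1/32; Zainab 1/12

There is no surviving spouse, so the entire estate passes to Obafemi's descendants per stirpes.
The estate is divided into 4 equal shares of 1/4 among Gbenga, Lanre, Morounke, Yetunde.
Gbenga predeceased; the 1/4 allotted to Gbenga's branch passes to Gbenga's issue by representation.
The 1/4 is divided into 4 equal shares of 1/16 among Bankole, Adaeze, Chukwudi, Ngozi.
Bankole is living and takes 1/16.
Adaeze is living and takes 1/16.
Chukwudi is living and takes 1/16.
Ngozi predeceased; the 1/16 allotted to Ngozi's branch passes to Ngozi's issue by representation.
The 1/16 is divided into 2 equal shares of 1/32 among Dayo, Uzoma.
Dayo is living and takes 1/32.
Uzoma is living and takes 1/32.
Lanre is living and takes 1/4.
Morounke predeceased; the 1/4 allotted to Morounke's branch passes to Morounke's issue by representation.
The 1/4 is divided into 3 equal shares of 1/12 among Zainab, Folake, Ebele.
Zainab is living and takes 1/12.
Folake is living and takes 1/12.
Ebele is living and takes 1/12.
Yetunde predeceased; the 1/4 allotted to Yetunde's branch passes to Yetunde's issue by representation.
The 1/4 is divided into 2 equal shares of 1/8 among Jide, Ifeoma.
Jide predeceased; the 1/8 allotted to Jide's branch passes to Jide's issue by representation.
The 1/8 is divided into 4 equal shares of 1/32 among Chidinma, Temitope, Kehinde, Abiodun.
Chidinma is living and takes 1/32.
Temitope is living and takes 1/32.
Kehinde is living and takes 1/32.
Abiodun is living and takes 1/32.
Ifeoma is living and takes 1/8.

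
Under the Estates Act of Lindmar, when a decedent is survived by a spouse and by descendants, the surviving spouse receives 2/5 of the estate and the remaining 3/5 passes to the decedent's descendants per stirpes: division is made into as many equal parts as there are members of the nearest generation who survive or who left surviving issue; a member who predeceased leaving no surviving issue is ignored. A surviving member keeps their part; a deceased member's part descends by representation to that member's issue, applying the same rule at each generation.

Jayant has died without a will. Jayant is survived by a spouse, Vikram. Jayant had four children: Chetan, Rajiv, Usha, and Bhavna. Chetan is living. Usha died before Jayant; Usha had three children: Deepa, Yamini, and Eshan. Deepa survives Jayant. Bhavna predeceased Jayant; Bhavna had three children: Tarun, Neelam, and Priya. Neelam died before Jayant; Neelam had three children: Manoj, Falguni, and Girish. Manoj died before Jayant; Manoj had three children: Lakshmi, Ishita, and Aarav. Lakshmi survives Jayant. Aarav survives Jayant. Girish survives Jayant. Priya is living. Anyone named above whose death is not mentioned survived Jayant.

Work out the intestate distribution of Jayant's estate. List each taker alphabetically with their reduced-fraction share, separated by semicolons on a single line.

Aarav 1/180; Chetan 3/20; Deepa 1/20; Eshan 1/20; Falguni 1/60; Girish 1/60; Ishita 1/180; Lakshmi 1/180; Priya 1/20; Rajiv 3/20; Tarun 1/20; Vikram 2/5; Yamini 1/20

Vikram, as surviving spouse, takes 2/5.
The remaining 3/5 passes to Jayant's descendants per stirpes.
The 3/5 is divided into 4 equal shares of 3/20 among Chetan, Rajiv, Usha, Bhavna.
Chetan is living and takes 3/20.
Rajiv is living and takes 3/20.
Usha predeceased; the 3/20 allotted to Usha's branch passes to Usha's issue by representation.
The 3/20 is divided into 3 equal shares of 1/20 among Deepa, Yamini, Eshan.
Deepa is living and takes 1/20.
Yamini is living and takes 1/20.
Eshan is living and takes 1/20.
Bhavna predeceased; the 3/20 allotted to Bhavna's branch passes to Bhavna's issue by representation.
The 3/20 is divided into 3 equal shares of 1/20 among Tarun, Neelam, Priya.
Tarun is living and takes 1/20.
Neelam predeceased; the 1/20 allotted to Neelam's branch passes to Neelam's issue by representation.
The 1/20 is divided into 3 equal shares of 1/60 among Manoj, Falguni, Girish.
Manoj predeceased; the 1/60 allotted to Manoj's branch passes to Manoj's issue by representation.
The 1/60 is divided into 3 equal shares of 1/180 among Lakshmi, Ishita, Aarav.
Lakshmi is living and takes 1/180.
Ishita is living and takes 1/180.
Aarav is living and takes 1/180.
Falguni is living and takes 1/60.
Girish is living and takes 1/60.
Priya is living and takes 1/20.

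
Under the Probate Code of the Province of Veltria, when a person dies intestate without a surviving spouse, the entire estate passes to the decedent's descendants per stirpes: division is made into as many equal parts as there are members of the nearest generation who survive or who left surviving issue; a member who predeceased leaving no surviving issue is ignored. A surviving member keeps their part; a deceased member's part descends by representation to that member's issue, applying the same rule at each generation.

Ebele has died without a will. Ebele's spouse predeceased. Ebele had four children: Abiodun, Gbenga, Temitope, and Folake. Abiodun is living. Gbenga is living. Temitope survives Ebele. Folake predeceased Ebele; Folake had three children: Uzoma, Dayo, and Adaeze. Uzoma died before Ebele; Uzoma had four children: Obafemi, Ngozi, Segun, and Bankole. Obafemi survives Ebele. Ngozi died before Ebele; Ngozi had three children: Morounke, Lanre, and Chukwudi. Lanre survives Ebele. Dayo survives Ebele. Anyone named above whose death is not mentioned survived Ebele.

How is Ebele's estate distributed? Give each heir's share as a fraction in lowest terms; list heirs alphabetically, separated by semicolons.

Abiodun 1/4; Adaeze 1/12; Bankole 1/48; Chukwudi 1/144; Dayo 1/12; Gbenga 1/4; Lanre 1/144; Morounke 1/144; Obafemi 1/48; Segun 1/48; Temitope 1/4

There is no surviving spouse, so the entire estate passes to Ebele's descendants per stirpes.
The estate is divided into 4 equal shares of 1/4 among Abiodun, Gbenga, Temitope, Folake.
Abiodun is living and takes 1/4.
Gbenga is living and takes 1/4.
Temitope is living and takes 1/4.
Folake predeceased; the 1/4 allotted to Folake's branch passes to Folake's issue by representation.
The 1/4 is divided into 3 equal shares of 1/12 among Uzoma, Dayo, Adaeze.
Uzoma predeceased; the 1/12 allotted to Uzoma's branch passes to Uzoma's issue by representation.
The 1/12 is divided into 4 equal shares of 1/48 among Obafemi, Ngozi, Segun, Bankole.
Obafemi is living and takes 1/48.
Ngozi predeceased; the 1/48 allotted to Ngozi's branch passes to Ngozi's issue by representation.
The 1/48 is divided into 3 equal shares of 1/144 among Morounke, Lanre, Chukwudi.
Morounke is living and takes 1/144.
Lanre is living and takes 1/144.
Chukwudi is living and takes 1/144.
Segun is living and takes 1/48.
Bankole is living and takes 1/48.
Dayo is living and takes 1/12.
Adaeze is living and takes 1/12.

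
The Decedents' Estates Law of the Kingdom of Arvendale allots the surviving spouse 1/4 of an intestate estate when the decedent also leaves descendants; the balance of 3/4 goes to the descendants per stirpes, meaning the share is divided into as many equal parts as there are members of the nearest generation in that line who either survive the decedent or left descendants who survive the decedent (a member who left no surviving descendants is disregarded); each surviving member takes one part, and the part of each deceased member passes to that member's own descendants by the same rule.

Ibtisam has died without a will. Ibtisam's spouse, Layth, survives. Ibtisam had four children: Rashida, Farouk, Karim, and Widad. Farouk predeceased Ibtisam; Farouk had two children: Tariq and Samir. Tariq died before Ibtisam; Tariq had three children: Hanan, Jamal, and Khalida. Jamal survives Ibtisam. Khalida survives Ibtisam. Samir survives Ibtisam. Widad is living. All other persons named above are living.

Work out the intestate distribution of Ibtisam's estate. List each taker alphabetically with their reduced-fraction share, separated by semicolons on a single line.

Layth, as surviving spouse, takes 1/4.
The remaining 3/4 passes to Ibtisam's descendants per stirpes.
The 3/4 is divided into 4 equal shares of 3/16 among Rashida, Farouk, Karim, Widad.
Rashida is living and takes 3/16.
Farouk predeceased; the 3/16 allotted to Farouk's branch passes to Farouk's issue by representation.
The 3/16 is divided into 2 equal shares of 3/32 among Tariq, Samir.
Tariq predeceased; the 3/32 allotted to Tariq's branch passes to Tariq's issue by representation.
The 3/32 is divided into 3 equal shares of 1/32 among Hanan, Jamal, Khalida.
Hanan is living and takes 1/32.
Jamal is living and takes 1/32.
Khalida is living and takes 1/32.
Samir is living and takes 3/32.
Karim is living and takes 3/16.
Widad is living and takes 3/16.

Hanan 1/32; Jamal 1/32; Karim 3/16; Khalida 1/32; Layth 1/4; Rashida 3/16; Samir 3/32; Widad 3/16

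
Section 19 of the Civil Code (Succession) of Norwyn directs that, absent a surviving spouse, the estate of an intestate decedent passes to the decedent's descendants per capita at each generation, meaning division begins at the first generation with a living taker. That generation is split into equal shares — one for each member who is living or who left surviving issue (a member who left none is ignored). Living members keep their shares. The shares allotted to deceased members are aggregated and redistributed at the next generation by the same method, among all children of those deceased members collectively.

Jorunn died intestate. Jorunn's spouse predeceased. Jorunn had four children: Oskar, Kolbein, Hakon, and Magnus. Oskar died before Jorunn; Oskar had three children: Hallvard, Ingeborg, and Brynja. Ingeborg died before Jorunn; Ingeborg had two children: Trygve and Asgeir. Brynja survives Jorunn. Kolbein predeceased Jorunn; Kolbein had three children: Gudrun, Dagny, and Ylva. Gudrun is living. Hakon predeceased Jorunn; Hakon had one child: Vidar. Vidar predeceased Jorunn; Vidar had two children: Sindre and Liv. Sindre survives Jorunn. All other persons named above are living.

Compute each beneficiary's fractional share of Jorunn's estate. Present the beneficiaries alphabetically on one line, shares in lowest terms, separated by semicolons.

Asgeir 3/56; Brynja 3/28; Dagny 3/28; Gudrun 3/28; Hallvard 3/28; Liv 3/56; Magnus 1/4; Sindre 3/56; Trygve 3/56; Ylva 3/28

There is no surviving spouse, so the entire estate passes to Jorunn's descendants per capita at each generation.
At generation 1 (Oskar, Kolbein, Hakon, Magnus) there are 4 shares of (1)/4 = 1/4 each.
Living: Magnus — each takes 1/4.
Deceased: Oskar, Kolbein, and Hakon. Their combined 3/4 is pooled and carried to generation 2.
At generation 2 (Hallvard, Ingeborg, Brynja, Gudrun, Dagny, Ylva, Vidar) there are 7 shares of (3/4)/7 = 3/28 each.
Living: Hallvard, Brynja, Gudrun, Dagny, and Ylva — each takes 3/28.
Deceased: Ingeborg and Vidar. Their combined 3/14 is pooled and carried to generation 3.
At generation 3 (Trygve, Asgeir, Sindre, Liv) there are 4 shares of (3/14)/4 = 3/56 each.
Living: Trygve, Asgeir, Sindre, and Liv — each takes 3/56.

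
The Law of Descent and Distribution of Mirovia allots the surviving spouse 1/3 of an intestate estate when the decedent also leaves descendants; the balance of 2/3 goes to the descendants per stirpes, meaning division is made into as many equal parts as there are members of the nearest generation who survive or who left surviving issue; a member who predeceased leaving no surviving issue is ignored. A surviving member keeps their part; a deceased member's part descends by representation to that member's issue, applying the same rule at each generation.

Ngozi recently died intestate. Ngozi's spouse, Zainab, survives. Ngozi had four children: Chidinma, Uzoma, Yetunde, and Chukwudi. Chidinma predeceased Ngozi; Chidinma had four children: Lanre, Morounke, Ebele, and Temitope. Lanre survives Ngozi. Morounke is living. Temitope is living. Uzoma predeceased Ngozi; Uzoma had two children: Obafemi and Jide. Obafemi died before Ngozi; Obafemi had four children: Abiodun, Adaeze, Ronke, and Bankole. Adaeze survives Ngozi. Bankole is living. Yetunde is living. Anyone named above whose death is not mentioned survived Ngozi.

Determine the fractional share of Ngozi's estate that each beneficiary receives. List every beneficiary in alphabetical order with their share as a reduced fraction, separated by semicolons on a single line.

Zainab, as surviving spouse, takes 1/3.
The remaining 2/3 passes to Ngozi's descendants per stirpes.
The 2/3 is divided into 4 equal shares of 1/6 among Chidinma, Uzoma, Yetunde, Chukwudi.
Chidinma predeceased; the 1/6 allotted to Chidinma's branch passes to Chidinma's issue by representation.
The 1/6 is divided into 4 equal shares of 1/24 among Lanre, Morounke, Ebele, Temitope.
Lanre is living and takes 1/24.
Morounke is living and takes 1/24.
Ebele is living and takes 1/24.
Temitope is living and takes 1/24.
Uzoma predeceased; the 1/6 allotted to Uzoma's branch passes to Uzoma's issue by representation.
The 1/6 is divided into 2 equal shares of 1/12 among Obafemi, Jide.
Obafemi predeceased; the 1/12 allotted to Obafemi's branch passes to Obafemi's issue by representation.
The 1/12 is divided into 4 equal shares of 1/48 among Abiodun, Adaeze, Ronke, Bankole.
Abiodun is living and takes 1/48.
Adaeze is living and takes 1/48.
Ronke is living and takes 1/48.
Bankole is living and takes 1/48.
Jide is living and takes 1/12.
Yetunde is living and takes 1/6.
Chukwudi is living and takes 1/6.

Abiodun 1/48; Adaeze 1/48; Bankole 1/48; Chukwudi 1/6; Ebele 1/24; Jide 1/12; Lanre 1/24; Morounke 1/24; Ronke 1/48; Temitope 1/24; Yetunde 1/6; Zainab 1/3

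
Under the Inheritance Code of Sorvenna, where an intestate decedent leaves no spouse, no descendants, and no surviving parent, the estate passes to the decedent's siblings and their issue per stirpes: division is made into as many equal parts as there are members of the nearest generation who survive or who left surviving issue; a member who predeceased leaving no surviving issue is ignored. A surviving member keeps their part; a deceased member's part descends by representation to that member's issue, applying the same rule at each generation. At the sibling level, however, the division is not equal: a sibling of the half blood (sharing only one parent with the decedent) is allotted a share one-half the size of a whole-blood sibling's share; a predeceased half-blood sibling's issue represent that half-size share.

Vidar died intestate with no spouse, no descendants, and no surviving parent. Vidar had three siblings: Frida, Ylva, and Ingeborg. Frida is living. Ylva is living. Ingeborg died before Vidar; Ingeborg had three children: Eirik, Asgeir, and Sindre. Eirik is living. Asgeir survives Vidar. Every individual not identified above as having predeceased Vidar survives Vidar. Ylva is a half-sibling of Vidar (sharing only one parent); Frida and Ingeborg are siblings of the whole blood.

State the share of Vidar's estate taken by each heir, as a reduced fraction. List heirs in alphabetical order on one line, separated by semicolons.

No spouse, descendants, or parent survives, so the estate passes to Vidar's siblings per stirpes.
Half-blood siblings count for one-half the weight of whole-blood siblings at the initial division.
Dividing 1 in proportion to weights (total weight 5/2): Frida (weight 1) → 2/5; Ylva (weight 1/2) → 1/5; Ingeborg (weight 1) → 2/5.
Frida is living and takes 2/5.
Ylva is living and takes 1/5.
Ingeborg predeceased; the 2/5 allotted to Ingeborg's branch passes to Ingeborg's issue by representation.
The 2/5 is divided into 3 equal shares of 2/15 among Eirik, Asgeir, Sindre.
Eirik is living and takes 2/15.
Asgeir is living and takes 2/15.
Sindre is living and takes 2/15.

Asgeir 2/15; Eirik 2/15; Frida 2/5; Sindre 2/15; Ylva 1/5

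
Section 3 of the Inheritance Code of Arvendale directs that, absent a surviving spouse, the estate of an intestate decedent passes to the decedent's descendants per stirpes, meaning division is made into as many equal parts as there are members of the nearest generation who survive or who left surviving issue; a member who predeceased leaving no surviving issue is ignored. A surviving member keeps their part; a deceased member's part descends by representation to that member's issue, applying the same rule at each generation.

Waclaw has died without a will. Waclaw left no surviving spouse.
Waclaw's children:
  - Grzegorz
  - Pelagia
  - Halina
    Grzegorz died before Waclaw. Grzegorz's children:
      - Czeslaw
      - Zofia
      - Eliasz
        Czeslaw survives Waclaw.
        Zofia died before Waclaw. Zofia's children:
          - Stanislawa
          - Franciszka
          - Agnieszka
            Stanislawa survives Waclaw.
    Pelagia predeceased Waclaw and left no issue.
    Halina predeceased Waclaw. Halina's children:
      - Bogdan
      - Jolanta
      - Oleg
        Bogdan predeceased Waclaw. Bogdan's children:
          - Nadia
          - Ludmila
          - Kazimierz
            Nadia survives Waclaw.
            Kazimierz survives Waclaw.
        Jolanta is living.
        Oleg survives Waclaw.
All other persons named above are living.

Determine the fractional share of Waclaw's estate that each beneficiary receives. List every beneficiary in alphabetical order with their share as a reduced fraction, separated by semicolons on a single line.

Agnieszka 1/18; Czeslaw 1/6; Eliasz 1/6; Franciszka 1/18; Jolanta 1/6; Kazimierz 1/18; Ludmila 1/18; Nadia 1/18; Oleg 1/6; Stanislawa 1/18

There is no surviving spouse, so the entire estate passes to Waclaw's descendants per stirpes.
Pelagia left no surviving issue, so that branch lapses and is disregarded.
The estate is divided into 2 equal shares of 1/2 among Grzegorz, Halina.
Grzegorz predeceased; the 1/2 allotted to Grzegorz's branch passes to Grzegorz's issue by representation.
The 1/2 is divided into 3 equal shares of 1/6 among Czeslaw, Zofia, Eliasz.
Czeslaw is living and takes 1/6.
Zofia predeceased; the 1/6 allotted to Zofia's branch passes to Zofia's issue by representation.
The 1/6 is divided into 3 equal shares of 1/18 among Stanislawa, Franciszka, Agnieszka.
Stanislawa is living and takes 1/18.
Franciszka is living and takes 1/18.
Agnieszka is living and takes 1/18.
Eliasz is living and takes 1/6.
Halina predeceased; the 1/2 allotted to Halina's branch passes to Halina's issue by representation.
The 1/2 is divided into 3 equal shares of 1/6 among Bogdan, Jolanta, Oleg.
Bogdan predeceased; the 1/6 allotted to Bogdan's branch passes to Bogdan's issue by representation.
The 1/6 is divided into 3 equal shares of 1/18 among Nadia, Ludmila, Kazimierz.
Nadia is living and takes 1/18.
Ludmila is living and takes 1/18.
Kazimierz is living and takes 1/18.
Jolanta is living and takes 1/6.
Oleg is living and takes 1/6.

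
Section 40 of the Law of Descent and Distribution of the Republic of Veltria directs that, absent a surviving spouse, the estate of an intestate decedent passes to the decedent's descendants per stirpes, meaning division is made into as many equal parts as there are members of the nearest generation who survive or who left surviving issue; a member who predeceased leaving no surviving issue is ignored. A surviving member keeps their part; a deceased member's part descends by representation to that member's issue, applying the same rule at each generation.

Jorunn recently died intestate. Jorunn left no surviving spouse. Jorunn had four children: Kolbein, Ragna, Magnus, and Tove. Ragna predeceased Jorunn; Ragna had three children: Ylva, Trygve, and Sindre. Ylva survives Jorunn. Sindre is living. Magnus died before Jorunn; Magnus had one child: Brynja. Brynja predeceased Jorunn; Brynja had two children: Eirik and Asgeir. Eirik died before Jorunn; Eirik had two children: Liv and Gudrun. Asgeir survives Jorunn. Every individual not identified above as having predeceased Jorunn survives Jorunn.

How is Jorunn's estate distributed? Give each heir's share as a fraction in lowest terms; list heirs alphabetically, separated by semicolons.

There is no surviving spouse, so the entire estate passes to Jorunn's descendants per stirpes.
The estate is divided into 4 equal shares of 1/4 among Kolbein, Ragna, Magnus, Tove.
Kolbein is living and takes 1/4.
Ragna predeceased; the 1/4 allotted to Ragna's branch passes to Ragna's issue by representation.
The 1/4 is divided into 3 equal shares of 1/12 among Ylva, Trygve, Sindre.
Ylva is living and takes 1/12.
Trygve is living and takes 1/12.
Sindre is living and takes 1/12.
Magnus predeceased; the 1/4 allotted to Magnus's branch passes to Magnus's issue by representation.
Brynja's line is the sole branch at this level, so the full 1/4 passes to Brynja's issue by representation.
The 1/4 is divided into 2 equal shares of 1/8 among Eirik, Asgeir.
Eirik predeceased; the 1/8 allotted to Eirik's branch passes to Eirik's issue by representation.
The 1/8 is divided into 2 equal shares of 1/16 among Liv, Gudrun.
Liv is living and takes 1/16.
Gudrun is living and takes 1/16.
Asgeir is living and takes 1/8.
Tove is living and takes 1/4.

Asgeir 1/8; Gudrun 1/16; Kolbein 1/4; Liv 1/16; Sindre 1/12; Tove 1/4; Trygve 1/12; Ylva 1/12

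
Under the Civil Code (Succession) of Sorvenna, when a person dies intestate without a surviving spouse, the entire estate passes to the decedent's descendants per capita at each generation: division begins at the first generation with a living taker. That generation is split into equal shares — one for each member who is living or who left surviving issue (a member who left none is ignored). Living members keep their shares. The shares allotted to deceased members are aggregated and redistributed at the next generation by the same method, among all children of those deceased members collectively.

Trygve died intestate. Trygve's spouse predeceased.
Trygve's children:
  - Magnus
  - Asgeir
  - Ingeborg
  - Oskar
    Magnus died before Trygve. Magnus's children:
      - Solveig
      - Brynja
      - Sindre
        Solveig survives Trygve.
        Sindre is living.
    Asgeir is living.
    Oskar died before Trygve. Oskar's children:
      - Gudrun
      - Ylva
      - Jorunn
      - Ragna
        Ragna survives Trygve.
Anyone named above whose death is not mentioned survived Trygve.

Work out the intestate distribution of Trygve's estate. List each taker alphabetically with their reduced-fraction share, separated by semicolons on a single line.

There is no surviving spouse, so the entire estate passes to Trygve's descendants per capita at each generation.
At generation 1 (Magnus, Asgeir, Ingeborg, Oskar) there are 4 shares of (1)/4 = 1/4 each.
Living: Asgeir and Ingeborg — each takes 1/4.
Deceased: Magnus and Oskar. Their combined 1/2 is pooled and carried to generation 2.
At generation 2 (Solveig, Brynja, Sindre, Gudrun, Ylva, Jorunn, Ragna) there are 7 shares of (1/2)/7 = 1/14 each.
Living: Solveig, Brynja, Sindre, Gudrun, Ylva, Jorunn, and Ragna — each takes 1/14.

Asgeir 1/4; Brynja 1/14; Gudrun 1/14; Ingeborg 1/4; Jorunn 1/14; Ragna 1/14; Sindre 1/14; Solveig 1/14; Ylva 1/14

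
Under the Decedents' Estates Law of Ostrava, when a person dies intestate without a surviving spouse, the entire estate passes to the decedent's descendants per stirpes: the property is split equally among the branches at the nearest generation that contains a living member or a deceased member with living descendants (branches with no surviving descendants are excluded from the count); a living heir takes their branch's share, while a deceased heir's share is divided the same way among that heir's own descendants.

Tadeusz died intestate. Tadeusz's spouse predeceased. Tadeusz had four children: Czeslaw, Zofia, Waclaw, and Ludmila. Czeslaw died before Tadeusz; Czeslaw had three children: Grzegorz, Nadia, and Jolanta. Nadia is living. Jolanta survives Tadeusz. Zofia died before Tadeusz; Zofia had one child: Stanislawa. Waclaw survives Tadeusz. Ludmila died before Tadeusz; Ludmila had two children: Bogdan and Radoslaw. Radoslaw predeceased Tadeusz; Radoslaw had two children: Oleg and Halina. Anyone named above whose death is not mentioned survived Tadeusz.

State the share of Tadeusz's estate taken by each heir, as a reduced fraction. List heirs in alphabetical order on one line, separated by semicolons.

Bogdan 1/8; Grzegorz 1/12; Halina 1/16; Jolanta 1/12; Nadia 1/12; Oleg 1/16; Stanislawa 1/4; Waclaw 1/4

There is no surviving spouse, so the entire estate passes to Tadeusz's descendants per stirpes.
The estate is divided into 4 equal shares of 1/4 among Czeslaw, Zofia, Waclaw, Ludmila.
Czeslaw predeceased; the 1/4 allotted to Czeslaw's branch passes to Czeslaw's issue by representation.
The 1/4 is divided into 3 equal shares of 1/12 among Grzegorz, Nadia, Jolanta.
Grzegorz is living and takes 1/12.
Nadia is living and takes 1/12.
Jolanta is living and takes 1/12.
Zofia predeceased; the 1/4 allotted to Zofia's branch passes to Zofia's issue by representation.
Stanislawa is the sole taker at this level and receives the full 1/4.
Waclaw is living and takes 1/4.
Ludmila predeceased; the 1/4 allotted to Ludmila's branch passes to Ludmila's issue by representation.
The 1/4 is divided into 2 equal shares of 1/8 among Bogdan, Radoslaw.
Bogdan is living and takes 1/8.
Radoslaw predeceased; the 1/8 allotted to Radoslaw's branch passes to Radoslaw's issue by representation.
The 1/8 is divided into 2 equal shares of 1/16 among Oleg, Halina.
Oleg is living and takes 1/16.
Halina is living and takes 1/16.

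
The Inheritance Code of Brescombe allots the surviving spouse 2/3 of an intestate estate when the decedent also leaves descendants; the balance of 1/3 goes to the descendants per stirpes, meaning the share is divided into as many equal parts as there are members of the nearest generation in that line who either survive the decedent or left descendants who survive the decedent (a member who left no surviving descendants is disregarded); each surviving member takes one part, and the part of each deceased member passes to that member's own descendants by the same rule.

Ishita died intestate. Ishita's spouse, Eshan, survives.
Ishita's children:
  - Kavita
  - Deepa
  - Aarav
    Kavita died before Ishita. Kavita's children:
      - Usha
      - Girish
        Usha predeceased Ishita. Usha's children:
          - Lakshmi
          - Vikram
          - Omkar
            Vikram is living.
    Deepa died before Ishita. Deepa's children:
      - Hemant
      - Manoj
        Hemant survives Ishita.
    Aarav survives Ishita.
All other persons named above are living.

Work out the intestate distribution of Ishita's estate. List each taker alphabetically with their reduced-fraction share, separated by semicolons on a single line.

Aarav 1/9; Eshan 2/3; Girish 1/18; Hemant 1/18; Lakshmi 1/54; Manoj 1/18; Omkar 1/54; Vikram 1/54

Eshan, as surviving spouse, takes 2/3.
The remaining 1/3 passes to Ishita's descendants per stirpes.
The 1/3 is divided into 3 equal shares of 1/9 among Kavita, Deepa, Aarav.
Kavita predeceased; the 1/9 allotted to Kavita's branch passes to Kavita's issue by representation.
The 1/9 is divided into 2 equal shares of 1/18 among Usha, Girish.
Usha predeceased; the 1/18 allotted to Usha's branch passes to Usha's issue by representation.
The 1/18 is divided into 3 equal shares of 1/54 among Lakshmi, Vikram, Omkar.
Lakshmi is living and takes 1/54.
Vikram is living and takes 1/54.
Omkar is living and takes 1/54.
Girish is living and takes 1/18.
Deepa predeceased; the 1/9 allotted to Deepa's branch passes to Deepa's issue by representation.
The 1/9 is divided into 2 equal shares of 1/18 among Hemant, Manoj.
Hemant is living and takes 1/18.
Manoj is living and takes 1/18.
Aarav is living and takes 1/9.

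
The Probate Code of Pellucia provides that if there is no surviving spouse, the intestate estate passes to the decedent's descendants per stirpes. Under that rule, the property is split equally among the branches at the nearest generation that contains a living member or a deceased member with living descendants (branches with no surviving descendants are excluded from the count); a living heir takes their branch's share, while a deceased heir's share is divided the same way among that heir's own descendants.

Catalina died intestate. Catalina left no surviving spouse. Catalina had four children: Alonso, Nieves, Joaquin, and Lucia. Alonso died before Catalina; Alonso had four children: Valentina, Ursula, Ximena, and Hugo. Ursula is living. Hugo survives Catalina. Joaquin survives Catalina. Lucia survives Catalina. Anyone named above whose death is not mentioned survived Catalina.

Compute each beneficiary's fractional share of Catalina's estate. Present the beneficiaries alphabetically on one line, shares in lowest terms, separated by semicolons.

Hugo 1/16; Joaquin 1/4; Lucia 1/4; Nieves 1/4; Ursula 1/16; Valentina 1/16; Ximena 1/16

There is no surviving spouse, so the entire estate passes to Catalina's descendants per stirpes.
The estate is divided into 4 equal shares of 1/4 among Alonso, Nieves, Joaquin, Lucia.
Alonso predeceased; the 1/4 allotted to Alonso's branch passes to Alonso's issue by representation.
The 1/4 is divided into 4 equal shares of 1/16 among Valentina, Ursula, Ximena, Hugo.
Valentina is living and takes 1/16.
Ursula is living and takes 1/16.
Ximena is living and takes 1/16.
Hugo is living and takes 1/16.
Nieves is living and takes 1/4.
Joaquin is living and takes 1/4.
Lucia is living and takes 1/4.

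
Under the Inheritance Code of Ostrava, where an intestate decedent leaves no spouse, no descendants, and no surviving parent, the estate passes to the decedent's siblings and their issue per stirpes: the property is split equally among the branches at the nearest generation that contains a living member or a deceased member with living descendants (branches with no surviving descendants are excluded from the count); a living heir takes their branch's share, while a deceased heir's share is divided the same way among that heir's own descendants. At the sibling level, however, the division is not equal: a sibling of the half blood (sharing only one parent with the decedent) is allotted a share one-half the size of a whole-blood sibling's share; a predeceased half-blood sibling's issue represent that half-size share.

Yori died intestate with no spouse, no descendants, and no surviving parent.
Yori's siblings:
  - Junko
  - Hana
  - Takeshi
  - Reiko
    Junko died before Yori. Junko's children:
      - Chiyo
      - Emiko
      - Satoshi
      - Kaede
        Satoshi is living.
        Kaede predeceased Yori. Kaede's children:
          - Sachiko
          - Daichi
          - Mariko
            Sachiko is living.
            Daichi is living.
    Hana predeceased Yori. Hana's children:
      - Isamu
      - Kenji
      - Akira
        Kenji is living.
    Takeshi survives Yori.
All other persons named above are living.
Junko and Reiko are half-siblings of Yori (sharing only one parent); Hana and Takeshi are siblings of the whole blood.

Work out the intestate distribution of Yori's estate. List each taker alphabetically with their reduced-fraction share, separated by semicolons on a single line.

No spouse, descendants, or parent survives, so the estate passes to Yori's siblings per stirpes.
Half-blood siblings count for one-half the weight of whole-blood siblings at the initial division.
Dividing 1 in proportion to weights (total weight 3): Junko (weight 1/2) → 1/6; Hana (weight 1) → 1/3; Takeshi (weight 1) → 1/3; Reiko (weight 1/2) → 1/6.
Junko predeceased; the 1/6 allotted to Junko's branch passes to Junko's issue by representation.
The 1/6 is divided into 4 equal shares of 1/24 among Chiyo, Emiko, Satoshi, Kaede.
Chiyo is living and takes 1/24.
Emiko is living and takes 1/24.
Satoshi is living and takes 1/24.
Kaede predeceased; the 1/24 allotted to Kaede's branch passes to Kaede's issue by representation.
The 1/24 is divided into 3 equal shares of 1/72 among Sachiko, Daichi, Mariko.
Sachiko is living and takes 1/72.
Daichi is living and takes 1/72.
Mariko is living and takes 1/72.
Hana predeceased; the 1/3 allotted to Hana's branch passes to Hana's issue by representation.
The 1/3 is divided into 3 equal shares of 1/9 among Isamu, Kenji, Akira.
Isamu is living and takes 1/9.
Kenji is living and takes 1/9.
Akira is living and takes 1/9.
Takeshi is living and takes 1/3.
Reiko is living and takes 1/6.

Akira 1/9; Chiyo 1/24; Daichi 1/72; Emiko 1/24; Isamu 1/9; Kenji 1/9; Mariko 1/72; Reiko 1/6; Sachiko 1/72; Satoshi 1/24; Takeshi 1/3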